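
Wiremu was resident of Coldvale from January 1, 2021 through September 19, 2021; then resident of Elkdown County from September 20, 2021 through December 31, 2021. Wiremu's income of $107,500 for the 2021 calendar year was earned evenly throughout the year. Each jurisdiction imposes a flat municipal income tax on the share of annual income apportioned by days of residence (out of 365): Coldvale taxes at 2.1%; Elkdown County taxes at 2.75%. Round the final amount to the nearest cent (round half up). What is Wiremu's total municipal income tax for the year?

Coldvale, January 1 – September 19, 2021: 262 days → $107,500 × 2.1% × 262/365 = $1,620.4521
Elkdown County, September 20 – December 31, 2021: 103 days → $107,500 × 2.75% × 103/365 = $834.2295
Total = $2,454.6815

$2,454.68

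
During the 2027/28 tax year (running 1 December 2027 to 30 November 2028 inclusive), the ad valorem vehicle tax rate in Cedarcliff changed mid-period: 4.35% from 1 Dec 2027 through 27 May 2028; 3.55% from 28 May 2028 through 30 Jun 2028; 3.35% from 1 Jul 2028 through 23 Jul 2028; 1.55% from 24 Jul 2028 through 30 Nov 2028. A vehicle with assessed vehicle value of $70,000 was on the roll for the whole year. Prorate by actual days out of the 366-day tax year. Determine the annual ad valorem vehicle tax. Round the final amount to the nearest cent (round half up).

$2,252.81

1 Dec 2027 – 27 May 2028: 179 days at 4.35% → $70,000 × 4.35% × 179/366 = $1,489.2213
28 May – 30 Jun 2028: 34 days at 3.55% → $70,000 × 3.55% × 34/366 = $230.8470
1 Jul – 23 Jul 2028: 23 days at 3.35% → $70,000 × 3.35% × 23/366 = $147.3634
24 Jul – 30 Nov 2028: 130 days at 1.55% → $70,000 × 1.55% × 130/366 = $385.3825
Total = $2,252.8142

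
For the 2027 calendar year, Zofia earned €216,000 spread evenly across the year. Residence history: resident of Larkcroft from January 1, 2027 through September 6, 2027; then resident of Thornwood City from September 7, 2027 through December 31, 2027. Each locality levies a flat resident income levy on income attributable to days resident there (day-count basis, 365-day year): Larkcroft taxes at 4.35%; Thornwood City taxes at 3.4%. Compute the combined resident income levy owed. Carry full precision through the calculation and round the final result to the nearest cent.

Larkcroft, January 1 – September 6, 2027: 249 days → €216,000 × 4.35% × 249/365 = €6,409.8740
Thornwood City, September 7 – December 31, 2027: 116 days → €216,000 × 3.4% × 116/365 = €2,333.9836
Total = €8,743.8575

€8,743.86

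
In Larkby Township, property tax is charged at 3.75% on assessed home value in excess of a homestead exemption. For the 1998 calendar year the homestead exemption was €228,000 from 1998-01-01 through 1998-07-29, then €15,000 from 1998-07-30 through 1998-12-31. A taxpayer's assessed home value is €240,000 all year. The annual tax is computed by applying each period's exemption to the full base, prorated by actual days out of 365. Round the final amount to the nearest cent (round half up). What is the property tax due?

€3,841.95

1998-01-01 to 1998-07-29: 210 days, exemption €228,000 → (€240,000 − €228,000) × 3.75% × 210/365 = €258.9041
1998-07-30 to 1998-12-31: 155 days, exemption €15,000 → (€240,000 − €15,000) × 3.75% × 155/365 = €3,583.0479
Total = €3,841.9521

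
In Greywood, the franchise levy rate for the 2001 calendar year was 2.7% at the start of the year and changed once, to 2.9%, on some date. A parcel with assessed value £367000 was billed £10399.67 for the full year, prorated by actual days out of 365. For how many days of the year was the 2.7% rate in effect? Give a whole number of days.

Let d = days at the first rate; then 365 − d days at the second rate.
£367000 × [2.7%·d + 2.9%·(365−d)] / 365 = £10399.67
Solving gives d = 121, so the new rate took effect on 2 May 2001.

121 days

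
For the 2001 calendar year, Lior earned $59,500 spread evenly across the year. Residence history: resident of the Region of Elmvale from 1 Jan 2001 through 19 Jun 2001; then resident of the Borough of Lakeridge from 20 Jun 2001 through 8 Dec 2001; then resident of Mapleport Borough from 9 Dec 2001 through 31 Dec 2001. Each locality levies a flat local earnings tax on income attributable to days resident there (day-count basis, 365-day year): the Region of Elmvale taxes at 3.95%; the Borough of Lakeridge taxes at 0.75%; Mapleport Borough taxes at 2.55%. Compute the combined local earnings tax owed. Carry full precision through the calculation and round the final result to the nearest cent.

The Region of Elmvale, 1 Jan – 19 Jun 2001: 170 days → $59,500 × 3.95% × 170/365 = $1,094.6370
The Borough of Lakeridge, 20 Jun – 8 Dec 2001: 172 days → $59,500 × 0.75% × 172/365 = $210.2877
Mapleport Borough, 9 Dec – 31 Dec 2001: 23 days → $59,500 × 2.55% × 23/365 = $95.6075
Total = $1,400.5322

$1,400.53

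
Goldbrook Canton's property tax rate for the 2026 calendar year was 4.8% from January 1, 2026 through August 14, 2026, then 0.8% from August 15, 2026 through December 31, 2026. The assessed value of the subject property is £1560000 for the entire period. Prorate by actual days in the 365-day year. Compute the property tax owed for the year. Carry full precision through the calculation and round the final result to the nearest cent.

January 1 – August 14, 2026: 226 days at 4.8% → £1560000 × 4.8% × 226/365 = £46364.0548
August 15 – December 31, 2026: 139 days at 0.8% → £1560000 × 0.8% × 139/365 = £4752.6575
Total = £51116.7123

£51116.71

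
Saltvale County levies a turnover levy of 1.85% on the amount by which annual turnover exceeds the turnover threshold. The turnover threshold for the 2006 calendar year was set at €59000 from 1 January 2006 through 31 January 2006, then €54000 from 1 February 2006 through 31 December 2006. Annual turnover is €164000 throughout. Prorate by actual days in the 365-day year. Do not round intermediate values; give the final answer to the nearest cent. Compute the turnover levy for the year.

1 January – 31 January 2006: 31 days, exemption €59000 → (€164000 − €59000) × 1.85% × 31/365 = €164.9795
1 February – 31 December 2006: 334 days, exemption €54000 → (€164000 − €54000) × 1.85% × 334/365 = €1862.1644
Total = €2027.1438

€2027.14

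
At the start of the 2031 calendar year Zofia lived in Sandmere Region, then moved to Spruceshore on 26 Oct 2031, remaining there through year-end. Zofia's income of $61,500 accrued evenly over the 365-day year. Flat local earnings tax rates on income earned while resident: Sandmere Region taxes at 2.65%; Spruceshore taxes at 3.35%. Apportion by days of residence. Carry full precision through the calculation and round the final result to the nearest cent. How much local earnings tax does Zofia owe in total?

$1,708.77

Sandmere Region, 1 Jan – 25 Oct 2031: 298 days → $61,500 × 2.65% × 298/365 = $1,330.5904
Spruceshore, 26 Oct – 31 Dec 2031: 67 days → $61,500 × 3.35% × 67/365 = $378.1829
Total = $1,708.7733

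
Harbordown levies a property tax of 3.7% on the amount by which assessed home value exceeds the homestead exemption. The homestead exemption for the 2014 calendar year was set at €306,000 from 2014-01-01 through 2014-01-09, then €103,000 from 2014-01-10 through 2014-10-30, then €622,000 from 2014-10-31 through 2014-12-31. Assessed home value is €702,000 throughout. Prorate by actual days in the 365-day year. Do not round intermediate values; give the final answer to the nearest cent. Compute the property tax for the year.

2014-01-01 to 2014-01-09: 9 days, exemption €306,000 → (€702,000 − €306,000) × 3.7% × 9/365 = €361.2822
2014-01-10 to 2014-10-30: 294 days, exemption €103,000 → (€702,000 − €103,000) × 3.7% × 294/365 = €17,851.8411
2014-10-31 to 2014-12-31: 62 days, exemption €622,000 → (€702,000 − €622,000) × 3.7% × 62/365 = €502.7945
Total = €18,715.9178

€18,715.92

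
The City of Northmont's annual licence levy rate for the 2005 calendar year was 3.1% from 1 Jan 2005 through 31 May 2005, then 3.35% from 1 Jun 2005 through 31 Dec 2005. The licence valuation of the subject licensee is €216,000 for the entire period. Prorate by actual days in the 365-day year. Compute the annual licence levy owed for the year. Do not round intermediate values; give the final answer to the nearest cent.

1 Jan – 31 May 2005: 151 days at 3.1% → €216,000 × 3.1% × 151/365 = €2,770.1260
1 Jun – 31 Dec 2005: 214 days at 3.35% → €216,000 × 3.35% × 214/365 = €4,242.4767
Total = €7,012.6027

€7,012.60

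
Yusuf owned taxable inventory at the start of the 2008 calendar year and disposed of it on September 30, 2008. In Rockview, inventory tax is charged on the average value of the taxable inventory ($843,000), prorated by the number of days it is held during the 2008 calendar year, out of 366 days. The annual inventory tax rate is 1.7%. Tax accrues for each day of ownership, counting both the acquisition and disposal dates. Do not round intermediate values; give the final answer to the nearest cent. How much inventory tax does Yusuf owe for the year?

Days held (January 1 – September 30, 2008): 274 out of 366
Tax = $843,000 × 1.7% × 274/366 = $10,728.6721

$10,728.67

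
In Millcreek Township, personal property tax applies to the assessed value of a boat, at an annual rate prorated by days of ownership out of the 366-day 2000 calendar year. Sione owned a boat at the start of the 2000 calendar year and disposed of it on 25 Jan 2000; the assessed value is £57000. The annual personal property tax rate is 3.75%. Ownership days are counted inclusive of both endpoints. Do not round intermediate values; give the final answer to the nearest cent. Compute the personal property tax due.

Days held (1 Jan – 25 Jan 2000): 25 out of 366
Tax = £57000 × 3.75% × 25/366 = £146.0041

£146.00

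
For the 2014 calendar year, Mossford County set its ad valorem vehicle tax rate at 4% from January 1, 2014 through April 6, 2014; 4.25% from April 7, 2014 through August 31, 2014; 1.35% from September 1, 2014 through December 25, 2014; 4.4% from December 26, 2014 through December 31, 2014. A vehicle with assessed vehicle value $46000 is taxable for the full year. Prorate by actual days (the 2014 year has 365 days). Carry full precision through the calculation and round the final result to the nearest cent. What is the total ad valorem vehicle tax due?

$1501.93

January 1 – April 6, 2014: 96 days at 4% → $46000 × 4% × 96/365 = $483.9452
April 7 – August 31, 2014: 147 days at 4.25% → $46000 × 4.25% × 147/365 = $787.3562
September 1 – December 25, 2014: 116 days at 1.35% → $46000 × 1.35% × 116/365 = $197.3589
December 26 – December 31, 2014: 6 days at 4.4% → $46000 × 4.4% × 6/365 = $33.2712
Total = $1501.9315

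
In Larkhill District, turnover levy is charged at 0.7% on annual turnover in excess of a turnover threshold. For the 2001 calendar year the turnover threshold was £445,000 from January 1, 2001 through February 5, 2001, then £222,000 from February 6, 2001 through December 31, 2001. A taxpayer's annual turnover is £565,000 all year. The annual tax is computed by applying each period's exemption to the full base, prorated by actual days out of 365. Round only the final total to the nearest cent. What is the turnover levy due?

January 1 – February 5, 2001: 36 days, exemption £445,000 → (£565,000 − £445,000) × 0.7% × 36/365 = £82.8493
February 6 – December 31, 2001: 329 days, exemption £222,000 → (£565,000 − £222,000) × 0.7% × 329/365 = £2,164.1890
Total = £2,247.0384

£2,247.04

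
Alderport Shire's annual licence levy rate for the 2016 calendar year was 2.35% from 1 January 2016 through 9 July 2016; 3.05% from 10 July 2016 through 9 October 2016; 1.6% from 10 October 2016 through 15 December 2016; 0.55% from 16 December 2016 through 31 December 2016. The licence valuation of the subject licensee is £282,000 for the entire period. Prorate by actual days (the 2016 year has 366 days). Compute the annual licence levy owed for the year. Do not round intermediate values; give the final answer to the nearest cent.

£6,514.12

1 January – 9 July 2016: 191 days at 2.35% → £282,000 × 2.35% × 191/366 = £3,458.3525
10 July – 9 October 2016: 92 days at 3.05% → £282,000 × 3.05% × 92/366 = £2,162.0000
10 October – 15 December 2016: 67 days at 1.6% → £282,000 × 1.6% × 67/366 = £825.9672
16 December – 31 December 2016: 16 days at 0.55% → £282,000 × 0.55% × 16/366 = £67.8033
Total = £6,514.1230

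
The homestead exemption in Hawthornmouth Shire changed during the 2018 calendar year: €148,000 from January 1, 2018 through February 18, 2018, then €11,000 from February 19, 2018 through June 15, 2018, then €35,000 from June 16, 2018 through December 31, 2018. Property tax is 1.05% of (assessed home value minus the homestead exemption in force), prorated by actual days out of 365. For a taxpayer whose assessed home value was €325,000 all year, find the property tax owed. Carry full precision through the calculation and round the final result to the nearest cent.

January 1 – February 18, 2018: 49 days, exemption €148,000 → (€325,000 − €148,000) × 1.05% × 49/365 = €249.4973
February 19 – June 15, 2018: 117 days, exemption €11,000 → (€325,000 − €11,000) × 1.05% × 117/365 = €1,056.8466
June 16 – December 31, 2018: 199 days, exemption €35,000 → (€325,000 − €35,000) × 1.05% × 199/365 = €1,660.1507
Total = €2,966.4945

€2,966.49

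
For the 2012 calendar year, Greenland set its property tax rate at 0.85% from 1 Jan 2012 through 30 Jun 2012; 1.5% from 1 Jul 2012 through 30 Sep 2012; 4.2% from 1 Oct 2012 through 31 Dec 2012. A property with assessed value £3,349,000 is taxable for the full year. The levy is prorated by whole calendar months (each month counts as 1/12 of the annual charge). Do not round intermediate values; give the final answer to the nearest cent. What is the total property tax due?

£61,956.50

1 Jan – 30 Jun 2012: 6 months at 0.85% → £3,349,000 × 0.85% × 6/12 = £14,233.2500
1 Jul – 30 Sep 2012: 3 months at 1.5% → £3,349,000 × 1.5% × 3/12 = £12,558.7500
1 Oct – 31 Dec 2012: 3 months at 4.2% → £3,349,000 × 4.2% × 3/12 = £35,164.5000
Total = £61,956.5000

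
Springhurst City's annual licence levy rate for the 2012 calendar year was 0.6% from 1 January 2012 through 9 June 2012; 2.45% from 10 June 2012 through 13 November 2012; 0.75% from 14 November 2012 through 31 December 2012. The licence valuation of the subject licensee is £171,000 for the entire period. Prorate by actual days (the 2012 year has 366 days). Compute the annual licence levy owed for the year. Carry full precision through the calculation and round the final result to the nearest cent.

£2,416.66

1 January – 9 June 2012: 161 days at 0.6% → £171,000 × 0.6% × 161/366 = £451.3279
10 June – 13 November 2012: 157 days at 2.45% → £171,000 × 2.45% × 157/366 = £1,797.1352
14 November – 31 December 2012: 48 days at 0.75% → £171,000 × 0.75% × 48/366 = £168.1967
Total = £2,416.6598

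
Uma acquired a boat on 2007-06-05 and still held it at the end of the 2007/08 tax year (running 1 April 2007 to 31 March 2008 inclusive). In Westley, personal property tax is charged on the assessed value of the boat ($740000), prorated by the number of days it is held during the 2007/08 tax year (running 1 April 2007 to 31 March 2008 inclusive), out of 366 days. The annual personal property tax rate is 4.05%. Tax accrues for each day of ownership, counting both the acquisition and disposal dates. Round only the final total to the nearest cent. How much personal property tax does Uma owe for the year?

Days held (2007-06-05 to 2008-03-31): 301 out of 366
Tax = $740000 × 4.05% × 301/366 = $24647.4590

$24647.46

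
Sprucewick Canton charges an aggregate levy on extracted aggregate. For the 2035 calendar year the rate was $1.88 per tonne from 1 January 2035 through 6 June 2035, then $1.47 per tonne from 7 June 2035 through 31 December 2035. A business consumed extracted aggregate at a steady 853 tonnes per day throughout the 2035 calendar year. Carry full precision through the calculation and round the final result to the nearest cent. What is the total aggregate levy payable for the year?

$512,584.76

1 January – 6 June 2035: 157 days × 853 tonnes/day = 133,921 tonnes at $1.88/tonne → $251,771.48
7 June – 31 December 2035: 208 days × 853 tonnes/day = 177,424 tonnes at $1.47/tonne → $260,813.28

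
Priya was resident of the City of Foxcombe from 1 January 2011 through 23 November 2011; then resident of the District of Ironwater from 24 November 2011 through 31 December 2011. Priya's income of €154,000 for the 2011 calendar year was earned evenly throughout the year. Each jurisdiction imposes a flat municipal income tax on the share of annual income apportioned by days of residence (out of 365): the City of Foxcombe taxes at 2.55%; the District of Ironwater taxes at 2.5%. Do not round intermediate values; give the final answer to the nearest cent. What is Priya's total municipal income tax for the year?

The City of Foxcombe, 1 January – 23 November 2011: 327 days → €154,000 × 2.55% × 327/365 = €3,518.1616
The District of Ironwater, 24 November – 31 December 2011: 38 days → €154,000 × 2.5% × 38/365 = €400.8219
Total = €3,918.9836

€3,918.98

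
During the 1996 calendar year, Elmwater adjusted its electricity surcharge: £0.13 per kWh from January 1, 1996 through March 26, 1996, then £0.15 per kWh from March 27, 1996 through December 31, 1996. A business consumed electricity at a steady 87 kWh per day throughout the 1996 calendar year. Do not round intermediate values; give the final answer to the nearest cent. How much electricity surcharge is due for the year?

£4,626.66

January 1 – March 26, 1996: 86 days × 87 kWh/day = 7,482 kWh at £0.13/kWh → £972.66
March 27 – December 31, 1996: 280 days × 87 kWh/day = 24,360 kWh at £0.15/kWh → £3,654.00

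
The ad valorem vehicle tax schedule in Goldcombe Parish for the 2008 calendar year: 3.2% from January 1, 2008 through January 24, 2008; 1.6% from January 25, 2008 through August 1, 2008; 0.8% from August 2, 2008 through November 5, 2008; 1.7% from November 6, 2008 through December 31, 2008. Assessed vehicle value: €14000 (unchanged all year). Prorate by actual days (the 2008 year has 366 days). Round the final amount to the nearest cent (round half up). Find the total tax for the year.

January 1 – January 24, 2008: 24 days at 3.2% → €14000 × 3.2% × 24/366 = €29.3770
January 25 – August 1, 2008: 190 days at 1.6% → €14000 × 1.6% × 190/366 = €116.2842
August 2 – November 5, 2008: 96 days at 0.8% → €14000 × 0.8% × 96/366 = €29.3770
November 6 – December 31, 2008: 56 days at 1.7% → €14000 × 1.7% × 56/366 = €36.4153
Total = €211.4536

€211.45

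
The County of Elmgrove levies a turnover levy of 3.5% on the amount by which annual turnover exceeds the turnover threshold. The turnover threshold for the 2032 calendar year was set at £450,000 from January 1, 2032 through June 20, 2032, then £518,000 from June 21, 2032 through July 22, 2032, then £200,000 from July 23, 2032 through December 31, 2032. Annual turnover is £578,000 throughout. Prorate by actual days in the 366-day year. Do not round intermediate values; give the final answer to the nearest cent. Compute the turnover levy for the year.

January 1 – June 20, 2032: 172 days, exemption £450,000 → (£578,000 − £450,000) × 3.5% × 172/366 = £2,105.3552
June 21 – July 22, 2032: 32 days, exemption £518,000 → (£578,000 − £518,000) × 3.5% × 32/366 = £183.6066
July 23 – December 31, 2032: 162 days, exemption £200,000 → (£578,000 − £200,000) × 3.5% × 162/366 = £5,855.9016
Total = £8,144.8634

£8,144.86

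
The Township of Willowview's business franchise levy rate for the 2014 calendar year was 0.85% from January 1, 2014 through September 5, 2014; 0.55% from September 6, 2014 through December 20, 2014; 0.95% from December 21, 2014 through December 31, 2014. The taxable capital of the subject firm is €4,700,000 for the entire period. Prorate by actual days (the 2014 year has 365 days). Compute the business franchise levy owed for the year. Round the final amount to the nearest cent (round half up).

January 1 – September 5, 2014: 248 days at 0.85% → €4,700,000 × 0.85% × 248/365 = €27,144.1096
September 6 – December 20, 2014: 106 days at 0.55% → €4,700,000 × 0.55% × 106/365 = €7,507.1233
December 21 – December 31, 2014: 11 days at 0.95% → €4,700,000 × 0.95% × 11/365 = €1,345.6164
Total = €35,996.8493

€35,996.85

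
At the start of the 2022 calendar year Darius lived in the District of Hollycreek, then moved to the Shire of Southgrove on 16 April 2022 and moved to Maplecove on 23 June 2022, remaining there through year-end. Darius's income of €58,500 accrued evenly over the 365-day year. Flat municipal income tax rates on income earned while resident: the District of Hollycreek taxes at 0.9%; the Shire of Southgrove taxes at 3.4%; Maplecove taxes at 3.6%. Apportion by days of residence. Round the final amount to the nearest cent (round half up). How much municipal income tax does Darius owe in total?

The District of Hollycreek, 1 January – 15 April 2022: 105 days → €58,500 × 0.9% × 105/365 = €151.4589
The Shire of Southgrove, 16 April – 22 June 2022: 68 days → €58,500 × 3.4% × 68/365 = €370.5534
Maplecove, 23 June – 31 December 2022: 192 days → €58,500 × 3.6% × 192/365 = €1,107.8137
Total = €1,629.8260

€1,629.83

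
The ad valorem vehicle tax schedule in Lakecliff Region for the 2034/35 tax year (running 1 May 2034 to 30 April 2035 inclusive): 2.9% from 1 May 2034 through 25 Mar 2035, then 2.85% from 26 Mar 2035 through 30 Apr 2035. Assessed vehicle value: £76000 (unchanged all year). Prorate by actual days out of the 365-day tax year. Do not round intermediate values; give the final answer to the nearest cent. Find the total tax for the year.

1 May 2034 – 25 Mar 2035: 329 days at 2.9% → £76000 × 2.9% × 329/365 = £1986.6192
26 Mar – 30 Apr 2035: 36 days at 2.85% → £76000 × 2.85% × 36/365 = £213.6329
Total = £2200.2521

£2200.25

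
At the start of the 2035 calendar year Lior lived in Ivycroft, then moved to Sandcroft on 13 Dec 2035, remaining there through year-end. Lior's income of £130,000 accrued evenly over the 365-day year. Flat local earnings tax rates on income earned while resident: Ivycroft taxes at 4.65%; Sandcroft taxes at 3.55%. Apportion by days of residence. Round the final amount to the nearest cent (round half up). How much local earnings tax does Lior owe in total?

Ivycroft, 1 Jan – 12 Dec 2035: 346 days → £130,000 × 4.65% × 346/365 = £5,730.3288
Sandcroft, 13 Dec – 31 Dec 2035: 19 days → £130,000 × 3.55% × 19/365 = £240.2329
Total = £5,970.5616

£5,970.56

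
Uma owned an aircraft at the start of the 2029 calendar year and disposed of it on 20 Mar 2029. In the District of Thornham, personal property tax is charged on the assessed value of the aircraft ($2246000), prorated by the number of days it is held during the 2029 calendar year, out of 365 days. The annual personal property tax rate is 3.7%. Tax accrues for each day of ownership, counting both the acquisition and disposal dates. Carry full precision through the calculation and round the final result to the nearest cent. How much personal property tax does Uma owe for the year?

$17986.46

Days held (1 Jan – 20 Mar 2029): 79 out of 365
Tax = $2246000 × 3.7% × 79/365 = $17986.4603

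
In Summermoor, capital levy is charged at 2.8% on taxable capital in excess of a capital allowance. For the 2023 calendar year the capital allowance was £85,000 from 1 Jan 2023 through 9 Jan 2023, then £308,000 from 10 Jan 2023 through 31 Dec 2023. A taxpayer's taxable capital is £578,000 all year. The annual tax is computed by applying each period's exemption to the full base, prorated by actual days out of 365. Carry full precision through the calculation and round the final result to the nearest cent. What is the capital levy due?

1 Jan – 9 Jan 2023: 9 days, exemption £85,000 → (£578,000 − £85,000) × 2.8% × 9/365 = £340.3726
10 Jan – 31 Dec 2023: 356 days, exemption £308,000 → (£578,000 − £308,000) × 2.8% × 356/365 = £7,373.5890
Total = £7,713.9616

£7,713.96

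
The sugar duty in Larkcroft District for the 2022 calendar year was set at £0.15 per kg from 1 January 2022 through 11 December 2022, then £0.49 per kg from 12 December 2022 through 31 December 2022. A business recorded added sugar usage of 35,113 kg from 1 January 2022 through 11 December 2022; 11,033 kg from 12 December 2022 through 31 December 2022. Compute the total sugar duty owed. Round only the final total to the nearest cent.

1 January – 11 December 2022: 35,113 kg at £0.15/kg → £5,266.95
12 December – 31 December 2022: 11,033 kg at £0.49/kg → £5,406.17

£10,673.12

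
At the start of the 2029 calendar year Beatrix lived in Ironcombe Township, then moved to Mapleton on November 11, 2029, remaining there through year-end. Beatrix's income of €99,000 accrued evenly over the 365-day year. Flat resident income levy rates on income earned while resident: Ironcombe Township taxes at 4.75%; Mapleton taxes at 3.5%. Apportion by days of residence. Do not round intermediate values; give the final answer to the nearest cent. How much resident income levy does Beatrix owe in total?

Ironcombe Township, January 1 – November 10, 2029: 314 days → €99,000 × 4.75% × 314/365 = €4,045.4384
Mapleton, November 11 – December 31, 2029: 51 days → €99,000 × 3.5% × 51/365 = €484.1507
Total = €4,529.5890

€4,529.59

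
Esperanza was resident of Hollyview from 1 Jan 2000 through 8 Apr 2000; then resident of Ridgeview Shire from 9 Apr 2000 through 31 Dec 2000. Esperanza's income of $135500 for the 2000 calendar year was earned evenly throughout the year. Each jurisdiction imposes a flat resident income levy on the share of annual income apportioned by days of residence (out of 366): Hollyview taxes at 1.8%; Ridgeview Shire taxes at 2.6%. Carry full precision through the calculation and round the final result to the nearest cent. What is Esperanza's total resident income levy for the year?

$3229.79

Hollyview, 1 Jan – 8 Apr 2000: 99 days → $135500 × 1.8% × 99/366 = $659.7295
Ridgeview Shire, 9 Apr – 31 Dec 2000: 267 days → $135500 × 2.6% × 267/366 = $2570.0574
Total = $3229.7869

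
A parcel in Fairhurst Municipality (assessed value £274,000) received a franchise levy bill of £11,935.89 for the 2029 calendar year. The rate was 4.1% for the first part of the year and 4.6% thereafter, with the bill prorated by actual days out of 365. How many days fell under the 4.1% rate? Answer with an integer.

178 days

Let d = days at the first rate; then 365 − d days at the second rate.
£274,000 × [4.1%·d + 4.6%·(365−d)] / 365 = £11,935.89
Solving gives d = 178, so the new rate took effect on 28 Jun 2029.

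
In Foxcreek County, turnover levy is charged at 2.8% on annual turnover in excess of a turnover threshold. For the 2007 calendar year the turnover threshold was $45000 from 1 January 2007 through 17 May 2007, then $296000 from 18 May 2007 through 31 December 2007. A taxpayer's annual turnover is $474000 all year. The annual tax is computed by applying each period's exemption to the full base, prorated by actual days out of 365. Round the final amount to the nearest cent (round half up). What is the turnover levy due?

1 January – 17 May 2007: 137 days, exemption $45000 → ($474000 − $45000) × 2.8% × 137/365 = $4508.6137
18 May – 31 December 2007: 228 days, exemption $296000 → ($474000 − $296000) × 2.8% × 228/365 = $3113.2932
Total = $7621.9068

$7621.91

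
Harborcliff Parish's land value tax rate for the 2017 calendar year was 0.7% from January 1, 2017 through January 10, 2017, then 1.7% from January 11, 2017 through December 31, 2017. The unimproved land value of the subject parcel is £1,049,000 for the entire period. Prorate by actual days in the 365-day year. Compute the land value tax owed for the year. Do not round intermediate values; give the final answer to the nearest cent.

January 1 – January 10, 2017: 10 days at 0.7% → £1,049,000 × 0.7% × 10/365 = £201.1781
January 11 – December 31, 2017: 355 days at 1.7% → £1,049,000 × 1.7% × 355/365 = £17,344.4247
Total = £17,545.6027

£17,545.60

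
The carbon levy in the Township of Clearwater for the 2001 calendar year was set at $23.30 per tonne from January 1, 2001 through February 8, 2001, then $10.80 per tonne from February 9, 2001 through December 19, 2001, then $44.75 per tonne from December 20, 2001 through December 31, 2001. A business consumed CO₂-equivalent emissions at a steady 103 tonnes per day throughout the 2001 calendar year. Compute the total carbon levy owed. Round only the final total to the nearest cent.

January 1 – February 8, 2001: 39 days × 103 tonnes/day = 4,017 tonnes at $23.30/tonne → $93,596.10
February 9 – December 19, 2001: 314 days × 103 tonnes/day = 32,342 tonnes at $10.80/tonne → $349,293.60
December 20 – December 31, 2001: 12 days × 103 tonnes/day = 1,236 tonnes at $44.75/tonne → $55,311.00

$498,200.70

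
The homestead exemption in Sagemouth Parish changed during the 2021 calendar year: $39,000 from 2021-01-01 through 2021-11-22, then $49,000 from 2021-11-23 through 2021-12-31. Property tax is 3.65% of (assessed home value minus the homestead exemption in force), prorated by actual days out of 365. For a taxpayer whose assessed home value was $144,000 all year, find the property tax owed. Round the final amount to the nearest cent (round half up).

2021-01-01 to 2021-11-22: 326 days, exemption $39,000 → ($144,000 − $39,000) × 3.65% × 326/365 = $3,423.0000
2021-11-23 to 2021-12-31: 39 days, exemption $49,000 → ($144,000 − $49,000) × 3.65% × 39/365 = $370.5000
Total = $3,793.5000

$3,793.50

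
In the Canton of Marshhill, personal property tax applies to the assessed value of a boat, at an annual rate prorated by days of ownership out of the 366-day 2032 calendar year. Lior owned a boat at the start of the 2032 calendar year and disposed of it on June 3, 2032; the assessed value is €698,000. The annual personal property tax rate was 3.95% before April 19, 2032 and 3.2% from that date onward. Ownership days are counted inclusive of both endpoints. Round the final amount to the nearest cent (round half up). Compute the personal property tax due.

€11,018.29

January 1 – April 18, 2032: 109 days at 3.95% → €698,000 × 3.95% × 109/366 = €8,211.0355
April 19 – June 3, 2032: 46 days at 3.2% → €698,000 × 3.2% × 46/366 = €2,807.2568
Total = €11,018.2923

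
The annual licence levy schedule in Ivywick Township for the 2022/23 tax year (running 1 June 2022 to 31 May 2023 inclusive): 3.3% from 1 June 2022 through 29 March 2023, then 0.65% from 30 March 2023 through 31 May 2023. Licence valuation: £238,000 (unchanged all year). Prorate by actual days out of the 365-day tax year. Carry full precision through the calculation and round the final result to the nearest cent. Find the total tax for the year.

£6,765.39

1 June 2022 – 29 March 2023: 302 days at 3.3% → £238,000 × 3.3% × 302/365 = £6,498.3781
30 March – 31 May 2023: 63 days at 0.65% → £238,000 × 0.65% × 63/365 = £267.0164
Total = £6,765.3945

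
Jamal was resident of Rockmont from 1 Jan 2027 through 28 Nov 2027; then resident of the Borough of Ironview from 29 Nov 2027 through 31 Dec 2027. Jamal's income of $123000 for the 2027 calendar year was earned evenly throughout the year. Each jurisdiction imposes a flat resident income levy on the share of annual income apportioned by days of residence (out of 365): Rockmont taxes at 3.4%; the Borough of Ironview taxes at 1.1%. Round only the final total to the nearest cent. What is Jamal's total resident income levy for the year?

$3926.23

Rockmont, 1 Jan – 28 Nov 2027: 332 days → $123000 × 3.4% × 332/365 = $3803.9014
The Borough of Ironview, 29 Nov – 31 Dec 2027: 33 days → $123000 × 1.1% × 33/365 = $122.3260
Total = $3926.2274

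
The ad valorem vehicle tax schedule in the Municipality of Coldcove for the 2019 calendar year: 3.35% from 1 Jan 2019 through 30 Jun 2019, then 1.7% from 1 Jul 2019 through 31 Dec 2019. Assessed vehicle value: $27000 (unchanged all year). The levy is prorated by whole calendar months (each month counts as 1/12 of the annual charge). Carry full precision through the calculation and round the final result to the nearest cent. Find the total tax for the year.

1 Jan – 30 Jun 2019: 6 months at 3.35% → $27000 × 3.35% × 6/12 = $452.2500
1 Jul – 31 Dec 2019: 6 months at 1.7% → $27000 × 1.7% × 6/12 = $229.5000
Total = $681.7500

$681.75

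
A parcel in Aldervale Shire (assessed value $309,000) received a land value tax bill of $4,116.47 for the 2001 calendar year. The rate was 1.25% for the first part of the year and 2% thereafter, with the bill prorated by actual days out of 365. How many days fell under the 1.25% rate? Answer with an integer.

Let d = days at the first rate; then 365 − d days at the second rate.
$309,000 × [1.25%·d + 2%·(365−d)] / 365 = $4,116.47
Solving gives d = 325, so the new rate took effect on November 22, 2001.

325 days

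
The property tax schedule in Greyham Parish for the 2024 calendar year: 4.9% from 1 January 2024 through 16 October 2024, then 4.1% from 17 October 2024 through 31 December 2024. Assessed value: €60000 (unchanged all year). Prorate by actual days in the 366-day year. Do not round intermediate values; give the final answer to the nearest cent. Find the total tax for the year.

€2840.33

1 January – 16 October 2024: 290 days at 4.9% → €60000 × 4.9% × 290/366 = €2329.5082
17 October – 31 December 2024: 76 days at 4.1% → €60000 × 4.1% × 76/366 = €510.8197
Total = €2840.3279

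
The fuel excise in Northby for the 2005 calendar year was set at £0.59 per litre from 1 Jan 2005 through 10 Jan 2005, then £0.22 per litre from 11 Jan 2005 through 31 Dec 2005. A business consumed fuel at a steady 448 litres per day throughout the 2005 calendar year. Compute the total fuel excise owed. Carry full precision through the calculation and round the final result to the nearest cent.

1 Jan – 10 Jan 2005: 10 days × 448 litres/day = 4,480 litres at £0.59/litre → £2,643.20
11 Jan – 31 Dec 2005: 355 days × 448 litres/day = 159,040 litres at £0.22/litre → £34,988.80

£37,632.00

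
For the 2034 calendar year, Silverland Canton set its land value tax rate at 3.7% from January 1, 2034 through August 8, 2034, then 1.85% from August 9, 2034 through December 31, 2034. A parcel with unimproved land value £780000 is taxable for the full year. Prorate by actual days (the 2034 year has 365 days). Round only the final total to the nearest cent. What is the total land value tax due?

£23127.53

January 1 – August 8, 2034: 220 days at 3.7% → £780000 × 3.7% × 220/365 = £17395.0685
August 9 – December 31, 2034: 145 days at 1.85% → £780000 × 1.85% × 145/365 = £5732.4658
Total = £23127.5342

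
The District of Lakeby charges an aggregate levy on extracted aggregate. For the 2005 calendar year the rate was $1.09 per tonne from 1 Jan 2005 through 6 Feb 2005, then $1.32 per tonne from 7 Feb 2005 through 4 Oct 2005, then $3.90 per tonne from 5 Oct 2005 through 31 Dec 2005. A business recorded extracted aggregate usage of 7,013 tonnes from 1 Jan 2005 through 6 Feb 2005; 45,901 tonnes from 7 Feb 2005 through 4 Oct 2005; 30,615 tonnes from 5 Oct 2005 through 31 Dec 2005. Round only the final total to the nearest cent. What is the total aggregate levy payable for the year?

$187,631.99

1 Jan – 6 Feb 2005: 7,013 tonnes at $1.09/tonne → $7,644.17
7 Feb – 4 Oct 2005: 45,901 tonnes at $1.32/tonne → $60,589.32
5 Oct – 31 Dec 2005: 30,615 tonnes at $3.90/tonne → $119,398.50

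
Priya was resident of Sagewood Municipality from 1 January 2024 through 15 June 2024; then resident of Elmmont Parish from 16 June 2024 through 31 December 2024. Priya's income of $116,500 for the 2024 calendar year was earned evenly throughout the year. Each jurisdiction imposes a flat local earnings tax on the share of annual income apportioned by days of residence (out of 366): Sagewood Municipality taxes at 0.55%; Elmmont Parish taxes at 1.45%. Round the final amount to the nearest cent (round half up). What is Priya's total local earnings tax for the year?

$1,210.84

Sagewood Municipality, 1 January – 15 June 2024: 167 days → $116,500 × 0.55% × 167/366 = $292.3641
Elmmont Parish, 16 June – 31 December 2024: 199 days → $116,500 × 1.45% × 199/366 = $918.4720
Total = $1,210.8361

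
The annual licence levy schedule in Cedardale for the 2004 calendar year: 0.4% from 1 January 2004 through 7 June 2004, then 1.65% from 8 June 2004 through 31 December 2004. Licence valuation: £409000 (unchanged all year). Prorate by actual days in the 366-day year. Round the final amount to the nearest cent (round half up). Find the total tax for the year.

1 January – 7 June 2004: 159 days at 0.4% → £409000 × 0.4% × 159/366 = £710.7213
8 June – 31 December 2004: 207 days at 1.65% → £409000 × 1.65% × 207/366 = £3816.7746
Total = £4527.4959

£4527.50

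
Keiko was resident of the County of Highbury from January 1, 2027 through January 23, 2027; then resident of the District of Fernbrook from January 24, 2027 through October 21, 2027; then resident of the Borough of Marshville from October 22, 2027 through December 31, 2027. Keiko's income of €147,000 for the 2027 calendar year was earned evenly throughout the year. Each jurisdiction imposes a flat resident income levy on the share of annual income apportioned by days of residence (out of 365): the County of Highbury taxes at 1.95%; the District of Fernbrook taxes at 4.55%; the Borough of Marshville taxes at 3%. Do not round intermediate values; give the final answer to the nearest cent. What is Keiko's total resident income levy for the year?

€6,004.45

The County of Highbury, January 1 – January 23, 2027: 23 days → €147,000 × 1.95% × 23/365 = €180.6288
The District of Fernbrook, January 24 – October 21, 2027: 271 days → €147,000 × 4.55% × 271/365 = €4,965.9822
The Borough of Marshville, October 22 – December 31, 2027: 71 days → €147,000 × 3% × 71/365 = €857.8356
Total = €6,004.4466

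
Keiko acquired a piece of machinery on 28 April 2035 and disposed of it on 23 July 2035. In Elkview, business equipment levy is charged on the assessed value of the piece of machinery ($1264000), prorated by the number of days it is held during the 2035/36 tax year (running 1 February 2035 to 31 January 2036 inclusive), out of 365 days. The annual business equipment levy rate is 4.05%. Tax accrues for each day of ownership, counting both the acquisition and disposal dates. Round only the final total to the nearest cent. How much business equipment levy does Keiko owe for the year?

Days held (28 April – 23 July 2035): 87 out of 365
Tax = $1264000 × 4.05% × 87/365 = $12201.9288

$12201.93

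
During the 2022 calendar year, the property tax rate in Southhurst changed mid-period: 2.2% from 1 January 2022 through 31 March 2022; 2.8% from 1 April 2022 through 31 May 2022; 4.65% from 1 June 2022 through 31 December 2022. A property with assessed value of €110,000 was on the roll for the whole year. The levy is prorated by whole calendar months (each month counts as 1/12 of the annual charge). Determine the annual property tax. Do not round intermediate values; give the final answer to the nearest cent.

€4,102.08

1 January – 31 March 2022: 3 months at 2.2% → €110,000 × 2.2% × 3/12 = €605.0000
1 April – 31 May 2022: 2 months at 2.8% → €110,000 × 2.8% × 2/12 = €513.3333
1 June – 31 December 2022: 7 months at 4.65% → €110,000 × 4.65% × 7/12 = €2,983.7500
Total = €4,102.0833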